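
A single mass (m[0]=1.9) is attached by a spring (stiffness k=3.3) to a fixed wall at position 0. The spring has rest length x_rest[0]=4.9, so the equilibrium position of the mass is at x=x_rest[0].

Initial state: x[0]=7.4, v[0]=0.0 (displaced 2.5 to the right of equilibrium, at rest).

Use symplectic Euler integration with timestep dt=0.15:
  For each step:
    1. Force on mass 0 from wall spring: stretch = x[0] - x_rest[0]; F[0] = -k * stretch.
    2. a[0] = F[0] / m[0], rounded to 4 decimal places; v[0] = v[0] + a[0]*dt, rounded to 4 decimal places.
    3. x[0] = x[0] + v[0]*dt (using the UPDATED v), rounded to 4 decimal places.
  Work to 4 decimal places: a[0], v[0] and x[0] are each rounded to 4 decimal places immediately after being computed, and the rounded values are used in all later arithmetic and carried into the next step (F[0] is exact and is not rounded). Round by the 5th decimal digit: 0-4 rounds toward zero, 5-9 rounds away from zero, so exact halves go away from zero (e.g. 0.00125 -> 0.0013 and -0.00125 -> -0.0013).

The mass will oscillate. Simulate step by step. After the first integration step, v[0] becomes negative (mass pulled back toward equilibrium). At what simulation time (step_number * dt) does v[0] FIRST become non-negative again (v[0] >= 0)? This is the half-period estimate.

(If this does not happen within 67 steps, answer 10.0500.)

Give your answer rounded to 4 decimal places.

Step 0: x=[7.4000] v=[0.0000]
Step 1: x=[7.3023] v=[-0.6513]
Step 2: x=[7.1107] v=[-1.2772]
Step 3: x=[6.8327] v=[-1.8531]
Step 4: x=[6.4792] v=[-2.3566]
Step 5: x=[6.0640] v=[-2.7680]
Step 6: x=[5.6033] v=[-3.0713]
Step 7: x=[5.1151] v=[-3.2545]
Step 8: x=[4.6185] v=[-3.3105]
Step 9: x=[4.1329] v=[-3.2372]
Step 10: x=[3.6773] v=[-3.0374]
Step 11: x=[3.2695] v=[-2.7189]
Step 12: x=[2.9254] v=[-2.2941]
Step 13: x=[2.6584] v=[-1.7797]
Step 14: x=[2.4790] v=[-1.1957]
Step 15: x=[2.3943] v=[-0.5650]
Step 16: x=[2.4075] v=[0.0878]
First v>=0 after going negative at step 16, time=2.4000

Answer: 2.4000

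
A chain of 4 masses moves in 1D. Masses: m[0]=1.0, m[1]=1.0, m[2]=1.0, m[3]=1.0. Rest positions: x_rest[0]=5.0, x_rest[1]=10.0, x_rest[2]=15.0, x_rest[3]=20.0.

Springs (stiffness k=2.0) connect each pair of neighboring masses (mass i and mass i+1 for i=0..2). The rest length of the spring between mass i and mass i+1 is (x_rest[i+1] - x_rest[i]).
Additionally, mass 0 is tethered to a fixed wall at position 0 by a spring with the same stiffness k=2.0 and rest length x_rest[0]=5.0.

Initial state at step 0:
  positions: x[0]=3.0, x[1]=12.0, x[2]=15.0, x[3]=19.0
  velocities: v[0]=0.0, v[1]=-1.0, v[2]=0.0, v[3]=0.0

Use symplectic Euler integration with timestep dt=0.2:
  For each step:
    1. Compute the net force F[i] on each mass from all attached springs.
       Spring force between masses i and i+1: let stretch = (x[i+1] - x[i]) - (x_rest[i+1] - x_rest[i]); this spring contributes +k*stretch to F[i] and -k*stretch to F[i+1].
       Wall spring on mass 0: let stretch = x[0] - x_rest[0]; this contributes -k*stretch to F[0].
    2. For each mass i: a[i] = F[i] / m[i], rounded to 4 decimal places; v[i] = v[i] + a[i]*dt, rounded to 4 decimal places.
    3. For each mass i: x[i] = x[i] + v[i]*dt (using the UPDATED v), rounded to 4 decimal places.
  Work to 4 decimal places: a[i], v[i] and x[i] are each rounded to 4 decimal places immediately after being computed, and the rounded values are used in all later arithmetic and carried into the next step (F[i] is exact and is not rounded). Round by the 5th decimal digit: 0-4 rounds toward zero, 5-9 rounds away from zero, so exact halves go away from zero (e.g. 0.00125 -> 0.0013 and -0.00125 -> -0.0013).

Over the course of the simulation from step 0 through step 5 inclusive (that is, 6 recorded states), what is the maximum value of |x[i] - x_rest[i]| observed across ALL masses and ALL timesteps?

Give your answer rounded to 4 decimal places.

Step 0: x=[3.0000 12.0000 15.0000 19.0000] v=[0.0000 -1.0000 0.0000 0.0000]
Step 1: x=[3.4800 11.3200 15.0800 19.0800] v=[2.4000 -3.4000 0.4000 0.4000]
Step 2: x=[4.3088 10.3136 15.1792 19.2400] v=[4.1440 -5.0320 0.4960 0.8000]
Step 3: x=[5.2733 9.2161 15.2140 19.4751] v=[4.8224 -5.4877 0.1741 1.1757]
Step 4: x=[6.1313 8.2830 15.1099 19.7694] v=[4.2902 -4.6657 -0.5206 1.4713]
Step 5: x=[6.6710 7.7239 14.8324 20.0909] v=[2.6984 -2.7956 -1.3876 1.6075]
Max displacement = 2.2761

Answer: 2.2761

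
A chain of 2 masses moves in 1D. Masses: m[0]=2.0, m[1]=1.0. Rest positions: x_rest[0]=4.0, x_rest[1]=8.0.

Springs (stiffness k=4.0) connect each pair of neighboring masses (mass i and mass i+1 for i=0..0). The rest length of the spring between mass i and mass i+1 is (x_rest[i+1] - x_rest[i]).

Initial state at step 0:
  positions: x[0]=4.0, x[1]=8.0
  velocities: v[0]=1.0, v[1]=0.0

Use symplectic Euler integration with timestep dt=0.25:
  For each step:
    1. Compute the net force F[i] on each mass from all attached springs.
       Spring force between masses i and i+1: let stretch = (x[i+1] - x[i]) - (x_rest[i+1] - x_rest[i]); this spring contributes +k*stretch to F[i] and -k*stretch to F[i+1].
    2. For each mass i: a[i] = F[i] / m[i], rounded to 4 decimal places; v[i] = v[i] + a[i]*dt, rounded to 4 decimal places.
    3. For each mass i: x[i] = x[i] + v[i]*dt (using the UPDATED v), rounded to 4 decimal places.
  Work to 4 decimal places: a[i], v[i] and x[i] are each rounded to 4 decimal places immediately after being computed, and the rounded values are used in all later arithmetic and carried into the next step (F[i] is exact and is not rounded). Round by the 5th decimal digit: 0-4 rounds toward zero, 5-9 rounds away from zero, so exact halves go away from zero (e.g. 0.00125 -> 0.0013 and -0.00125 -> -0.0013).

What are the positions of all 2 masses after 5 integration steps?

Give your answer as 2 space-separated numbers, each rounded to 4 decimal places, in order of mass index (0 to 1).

Step 0: x=[4.0000 8.0000] v=[1.0000 0.0000]
Step 1: x=[4.2500 8.0000] v=[1.0000 0.0000]
Step 2: x=[4.4688 8.0625] v=[0.8750 0.2500]
Step 3: x=[4.6368 8.2266] v=[0.6719 0.6563]
Step 4: x=[4.7535 8.4932] v=[0.4668 1.0665]
Step 5: x=[4.8377 8.8249] v=[0.3367 1.3268]

Answer: 4.8377 8.8249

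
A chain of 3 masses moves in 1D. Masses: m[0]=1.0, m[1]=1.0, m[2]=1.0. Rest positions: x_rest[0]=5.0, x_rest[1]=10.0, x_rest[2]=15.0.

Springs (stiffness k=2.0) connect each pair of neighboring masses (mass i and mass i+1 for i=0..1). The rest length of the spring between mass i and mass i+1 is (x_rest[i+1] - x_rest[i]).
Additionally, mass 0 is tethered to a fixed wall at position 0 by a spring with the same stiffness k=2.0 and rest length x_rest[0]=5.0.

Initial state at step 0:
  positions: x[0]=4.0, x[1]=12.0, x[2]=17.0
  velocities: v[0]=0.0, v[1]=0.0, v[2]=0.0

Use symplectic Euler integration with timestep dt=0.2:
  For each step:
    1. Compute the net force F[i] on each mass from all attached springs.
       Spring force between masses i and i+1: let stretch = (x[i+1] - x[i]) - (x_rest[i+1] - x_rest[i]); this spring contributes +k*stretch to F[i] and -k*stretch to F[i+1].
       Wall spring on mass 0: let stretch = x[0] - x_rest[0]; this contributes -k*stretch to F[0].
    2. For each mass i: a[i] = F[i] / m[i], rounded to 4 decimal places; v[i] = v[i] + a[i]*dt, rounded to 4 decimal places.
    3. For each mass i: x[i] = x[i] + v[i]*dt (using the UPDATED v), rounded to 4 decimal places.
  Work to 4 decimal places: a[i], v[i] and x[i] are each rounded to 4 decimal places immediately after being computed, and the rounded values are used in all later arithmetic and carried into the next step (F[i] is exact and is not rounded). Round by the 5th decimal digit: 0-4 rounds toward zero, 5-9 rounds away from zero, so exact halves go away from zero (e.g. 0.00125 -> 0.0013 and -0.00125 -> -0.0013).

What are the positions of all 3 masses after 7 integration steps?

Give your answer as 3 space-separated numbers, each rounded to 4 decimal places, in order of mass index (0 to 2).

Step 0: x=[4.0000 12.0000 17.0000] v=[0.0000 0.0000 0.0000]
Step 1: x=[4.3200 11.7600 17.0000] v=[1.6000 -1.2000 0.0000]
Step 2: x=[4.8896 11.3440 16.9808] v=[2.8480 -2.0800 -0.0960]
Step 3: x=[5.5844 10.8626 16.9107] v=[3.4739 -2.4070 -0.3507]
Step 4: x=[6.2547 10.4428 16.7567] v=[3.3514 -2.0990 -0.7699]
Step 5: x=[6.7597 10.1931 16.4976] v=[2.5248 -1.2487 -1.2955]
Step 6: x=[6.9986 10.1730 16.1341] v=[1.1943 -0.1003 -1.8173]
Step 7: x=[6.9315 10.3759 15.6938] v=[-0.3354 1.0144 -2.2017]

Answer: 6.9315 10.3759 15.6938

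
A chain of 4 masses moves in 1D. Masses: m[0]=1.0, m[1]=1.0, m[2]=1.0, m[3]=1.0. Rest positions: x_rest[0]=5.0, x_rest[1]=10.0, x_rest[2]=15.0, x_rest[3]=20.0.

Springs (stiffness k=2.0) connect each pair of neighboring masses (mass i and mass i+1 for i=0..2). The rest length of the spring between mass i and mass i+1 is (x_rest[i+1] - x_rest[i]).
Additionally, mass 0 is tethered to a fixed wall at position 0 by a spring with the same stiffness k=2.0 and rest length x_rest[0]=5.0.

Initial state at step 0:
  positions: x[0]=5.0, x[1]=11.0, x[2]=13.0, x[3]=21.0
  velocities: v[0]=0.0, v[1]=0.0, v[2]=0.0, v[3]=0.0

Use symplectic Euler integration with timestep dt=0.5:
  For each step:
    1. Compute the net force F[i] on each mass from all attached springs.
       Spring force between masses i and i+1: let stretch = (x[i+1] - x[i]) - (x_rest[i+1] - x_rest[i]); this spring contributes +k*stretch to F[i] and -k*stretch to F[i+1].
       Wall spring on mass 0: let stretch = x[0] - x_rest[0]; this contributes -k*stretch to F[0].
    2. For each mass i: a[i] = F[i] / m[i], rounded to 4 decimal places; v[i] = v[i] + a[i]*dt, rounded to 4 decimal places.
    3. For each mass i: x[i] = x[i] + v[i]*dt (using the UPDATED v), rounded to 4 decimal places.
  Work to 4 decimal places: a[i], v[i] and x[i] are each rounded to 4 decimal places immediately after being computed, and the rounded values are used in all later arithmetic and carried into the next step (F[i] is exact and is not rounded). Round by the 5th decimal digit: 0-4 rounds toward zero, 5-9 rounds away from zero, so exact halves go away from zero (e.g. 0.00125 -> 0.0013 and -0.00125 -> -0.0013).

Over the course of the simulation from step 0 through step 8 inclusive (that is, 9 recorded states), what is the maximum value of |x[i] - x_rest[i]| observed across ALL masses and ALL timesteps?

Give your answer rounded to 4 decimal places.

Step 0: x=[5.0000 11.0000 13.0000 21.0000] v=[0.0000 0.0000 0.0000 0.0000]
Step 1: x=[5.5000 9.0000 16.0000 19.5000] v=[1.0000 -4.0000 6.0000 -3.0000]
Step 2: x=[5.0000 8.7500 17.2500 18.7500] v=[-1.0000 -0.5000 2.5000 -1.5000]
Step 3: x=[3.8750 10.8750 15.0000 19.7500] v=[-2.2500 4.2500 -4.5000 2.0000]
Step 4: x=[4.3125 11.5625 13.0625 20.8750] v=[0.8750 1.3750 -3.8750 2.2500]
Step 5: x=[6.2188 9.3750 14.2813 20.5938] v=[3.8125 -4.3750 2.4375 -0.5625]
Step 6: x=[6.5938 8.0626 16.2032 19.6563] v=[0.7499 -2.6249 3.8437 -1.8750]
Step 7: x=[4.4063 10.0861 15.7813 19.4923] v=[-4.3751 4.0469 -0.8438 -0.3281]
Step 8: x=[2.8555 12.1173 14.3673 19.9728] v=[-3.1016 4.0623 -2.8280 0.9609]
Max displacement = 2.2500

Answer: 2.2500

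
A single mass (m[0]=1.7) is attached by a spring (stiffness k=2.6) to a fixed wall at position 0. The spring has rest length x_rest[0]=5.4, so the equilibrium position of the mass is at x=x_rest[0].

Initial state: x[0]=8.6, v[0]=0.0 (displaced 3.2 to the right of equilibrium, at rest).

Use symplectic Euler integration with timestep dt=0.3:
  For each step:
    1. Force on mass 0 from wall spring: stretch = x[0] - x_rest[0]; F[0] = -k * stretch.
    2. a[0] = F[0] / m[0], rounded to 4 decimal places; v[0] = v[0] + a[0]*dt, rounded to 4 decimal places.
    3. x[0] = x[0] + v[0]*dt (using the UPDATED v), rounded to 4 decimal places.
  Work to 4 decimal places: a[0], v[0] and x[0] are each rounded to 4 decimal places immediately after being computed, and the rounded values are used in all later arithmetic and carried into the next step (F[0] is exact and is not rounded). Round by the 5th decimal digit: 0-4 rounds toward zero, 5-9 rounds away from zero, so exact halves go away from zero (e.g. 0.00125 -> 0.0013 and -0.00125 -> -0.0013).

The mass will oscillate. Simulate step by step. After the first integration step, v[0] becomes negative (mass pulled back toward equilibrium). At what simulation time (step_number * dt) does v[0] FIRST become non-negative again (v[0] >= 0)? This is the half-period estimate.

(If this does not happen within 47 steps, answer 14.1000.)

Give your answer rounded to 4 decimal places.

Answer: 2.7000

Derivation:
Step 0: x=[8.6000] v=[0.0000]
Step 1: x=[8.1595] v=[-1.4682]
Step 2: x=[7.3392] v=[-2.7343]
Step 3: x=[6.2520] v=[-3.6240]
Step 4: x=[5.0475] v=[-4.0149]
Step 5: x=[3.8915] v=[-3.8532]
Step 6: x=[2.9432] v=[-3.1611]
Step 7: x=[2.3330] v=[-2.0339]
Step 8: x=[2.1450] v=[-0.6267]
Step 9: x=[2.4050] v=[0.8668]
First v>=0 after going negative at step 9, time=2.7000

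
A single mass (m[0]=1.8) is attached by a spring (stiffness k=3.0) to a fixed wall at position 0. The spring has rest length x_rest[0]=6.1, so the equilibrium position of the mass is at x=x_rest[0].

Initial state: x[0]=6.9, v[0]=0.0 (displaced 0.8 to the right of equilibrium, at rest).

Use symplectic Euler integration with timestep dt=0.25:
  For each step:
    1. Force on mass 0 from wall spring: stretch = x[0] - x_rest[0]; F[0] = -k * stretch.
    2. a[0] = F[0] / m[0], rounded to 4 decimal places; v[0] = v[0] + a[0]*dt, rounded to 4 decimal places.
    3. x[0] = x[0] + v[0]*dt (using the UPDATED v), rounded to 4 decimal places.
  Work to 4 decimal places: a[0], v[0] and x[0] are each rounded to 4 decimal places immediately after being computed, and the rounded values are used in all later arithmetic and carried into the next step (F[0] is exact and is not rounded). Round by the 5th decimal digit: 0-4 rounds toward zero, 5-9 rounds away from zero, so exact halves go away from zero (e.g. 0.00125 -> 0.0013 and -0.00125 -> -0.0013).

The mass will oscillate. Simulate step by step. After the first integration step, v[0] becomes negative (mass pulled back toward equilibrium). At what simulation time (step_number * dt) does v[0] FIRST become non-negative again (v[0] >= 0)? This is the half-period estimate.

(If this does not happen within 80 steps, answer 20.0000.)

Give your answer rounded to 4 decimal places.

Answer: 2.5000

Derivation:
Step 0: x=[6.9000] v=[0.0000]
Step 1: x=[6.8167] v=[-0.3333]
Step 2: x=[6.6587] v=[-0.6319]
Step 3: x=[6.4425] v=[-0.8647]
Step 4: x=[6.1907] v=[-1.0074]
Step 5: x=[5.9294] v=[-1.0452]
Step 6: x=[5.6859] v=[-0.9741]
Step 7: x=[5.4855] v=[-0.8016]
Step 8: x=[5.3491] v=[-0.5456]
Step 9: x=[5.2909] v=[-0.2327]
Step 10: x=[5.3170] v=[0.1044]
First v>=0 after going negative at step 10, time=2.5000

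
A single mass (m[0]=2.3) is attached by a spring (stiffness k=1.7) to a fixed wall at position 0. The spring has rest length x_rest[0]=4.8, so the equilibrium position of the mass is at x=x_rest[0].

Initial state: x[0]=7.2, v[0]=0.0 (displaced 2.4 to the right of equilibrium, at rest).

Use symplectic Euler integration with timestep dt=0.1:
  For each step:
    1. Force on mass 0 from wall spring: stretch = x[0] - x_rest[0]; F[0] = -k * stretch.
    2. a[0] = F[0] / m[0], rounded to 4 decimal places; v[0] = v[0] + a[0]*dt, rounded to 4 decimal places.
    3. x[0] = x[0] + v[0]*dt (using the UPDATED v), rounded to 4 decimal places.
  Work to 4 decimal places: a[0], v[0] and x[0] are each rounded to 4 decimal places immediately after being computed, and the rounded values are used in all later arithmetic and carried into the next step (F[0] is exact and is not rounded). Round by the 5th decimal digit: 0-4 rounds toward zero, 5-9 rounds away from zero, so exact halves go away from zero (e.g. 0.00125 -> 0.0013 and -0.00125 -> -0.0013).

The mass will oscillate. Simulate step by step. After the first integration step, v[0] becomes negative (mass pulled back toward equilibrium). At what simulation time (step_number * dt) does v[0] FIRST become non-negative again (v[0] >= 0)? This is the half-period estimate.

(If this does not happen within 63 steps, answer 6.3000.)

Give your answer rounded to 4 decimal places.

Step 0: x=[7.2000] v=[0.0000]
Step 1: x=[7.1823] v=[-0.1774]
Step 2: x=[7.1470] v=[-0.3535]
Step 3: x=[7.0943] v=[-0.5270]
Step 4: x=[7.0246] v=[-0.6966]
Step 5: x=[6.9385] v=[-0.8610]
Step 6: x=[6.8366] v=[-1.0191]
Step 7: x=[6.7196] v=[-1.1696]
Step 8: x=[6.5885] v=[-1.3115]
Step 9: x=[6.4441] v=[-1.4437]
Step 10: x=[6.2876] v=[-1.5652]
Step 11: x=[6.1201] v=[-1.6752]
Step 12: x=[5.9428] v=[-1.7728]
Step 13: x=[5.7571] v=[-1.8573]
Step 14: x=[5.5643] v=[-1.9280]
Step 15: x=[5.3659] v=[-1.9845]
Step 16: x=[5.1633] v=[-2.0263]
Step 17: x=[4.9580] v=[-2.0532]
Step 18: x=[4.7515] v=[-2.0649]
Step 19: x=[4.5454] v=[-2.0613]
Step 20: x=[4.3412] v=[-2.0425]
Step 21: x=[4.1403] v=[-2.0086]
Step 22: x=[3.9443] v=[-1.9598]
Step 23: x=[3.7546] v=[-1.8966]
Step 24: x=[3.5727] v=[-1.8193]
Step 25: x=[3.3998] v=[-1.7286]
Step 26: x=[3.2373] v=[-1.6251]
Step 27: x=[3.0863] v=[-1.5096]
Step 28: x=[2.9480] v=[-1.3829]
Step 29: x=[2.8234] v=[-1.2460]
Step 30: x=[2.7134] v=[-1.0999]
Step 31: x=[2.6188] v=[-0.9457]
Step 32: x=[2.5404] v=[-0.7845]
Step 33: x=[2.4787] v=[-0.6175]
Step 34: x=[2.4341] v=[-0.4459]
Step 35: x=[2.4070] v=[-0.2710]
Step 36: x=[2.3976] v=[-0.0941]
Step 37: x=[2.4060] v=[0.0835]
First v>=0 after going negative at step 37, time=3.7000

Answer: 3.7000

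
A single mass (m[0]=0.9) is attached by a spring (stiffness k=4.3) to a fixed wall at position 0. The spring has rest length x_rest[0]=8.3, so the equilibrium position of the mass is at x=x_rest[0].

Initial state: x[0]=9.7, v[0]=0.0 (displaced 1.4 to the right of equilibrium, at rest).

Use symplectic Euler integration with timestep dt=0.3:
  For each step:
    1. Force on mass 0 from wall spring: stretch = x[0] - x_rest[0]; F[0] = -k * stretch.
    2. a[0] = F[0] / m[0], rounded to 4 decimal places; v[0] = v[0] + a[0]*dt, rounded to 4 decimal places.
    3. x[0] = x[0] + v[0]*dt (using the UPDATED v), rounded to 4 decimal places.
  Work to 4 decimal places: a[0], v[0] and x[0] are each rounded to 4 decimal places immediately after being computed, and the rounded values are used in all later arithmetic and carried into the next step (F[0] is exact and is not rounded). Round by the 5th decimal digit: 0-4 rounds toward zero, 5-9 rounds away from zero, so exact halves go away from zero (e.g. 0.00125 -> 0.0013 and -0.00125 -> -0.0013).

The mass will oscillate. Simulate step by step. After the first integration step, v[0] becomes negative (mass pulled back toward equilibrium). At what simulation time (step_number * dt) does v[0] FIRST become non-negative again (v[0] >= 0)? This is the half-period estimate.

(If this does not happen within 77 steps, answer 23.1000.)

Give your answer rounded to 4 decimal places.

Answer: 1.5000

Derivation:
Step 0: x=[9.7000] v=[0.0000]
Step 1: x=[9.0980] v=[-2.0067]
Step 2: x=[8.1529] v=[-3.1505]
Step 3: x=[7.2710] v=[-2.9397]
Step 4: x=[6.8316] v=[-1.4648]
Step 5: x=[7.0236] v=[0.6399]
First v>=0 after going negative at step 5, time=1.5000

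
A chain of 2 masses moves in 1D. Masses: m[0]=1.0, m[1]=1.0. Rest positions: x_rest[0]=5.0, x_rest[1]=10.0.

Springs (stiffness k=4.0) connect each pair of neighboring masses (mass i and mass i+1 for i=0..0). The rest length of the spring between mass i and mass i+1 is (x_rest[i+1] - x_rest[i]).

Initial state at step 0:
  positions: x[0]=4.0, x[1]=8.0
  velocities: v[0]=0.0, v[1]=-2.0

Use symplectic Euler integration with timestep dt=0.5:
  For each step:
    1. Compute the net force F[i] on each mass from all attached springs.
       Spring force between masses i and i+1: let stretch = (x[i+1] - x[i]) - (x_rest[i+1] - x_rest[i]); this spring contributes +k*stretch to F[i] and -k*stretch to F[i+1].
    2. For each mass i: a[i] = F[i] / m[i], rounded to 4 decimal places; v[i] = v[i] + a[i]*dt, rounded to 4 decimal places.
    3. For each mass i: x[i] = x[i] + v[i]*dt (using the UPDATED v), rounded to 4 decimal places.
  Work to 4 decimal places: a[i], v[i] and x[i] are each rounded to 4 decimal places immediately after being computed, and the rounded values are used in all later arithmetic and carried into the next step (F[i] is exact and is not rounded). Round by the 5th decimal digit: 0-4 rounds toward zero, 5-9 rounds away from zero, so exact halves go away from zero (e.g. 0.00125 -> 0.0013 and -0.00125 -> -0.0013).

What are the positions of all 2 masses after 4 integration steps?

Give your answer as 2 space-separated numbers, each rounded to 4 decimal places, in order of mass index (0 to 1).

Step 0: x=[4.0000 8.0000] v=[0.0000 -2.0000]
Step 1: x=[3.0000 8.0000] v=[-2.0000 0.0000]
Step 2: x=[2.0000 8.0000] v=[-2.0000 0.0000]
Step 3: x=[2.0000 7.0000] v=[0.0000 -2.0000]
Step 4: x=[2.0000 6.0000] v=[0.0000 -2.0000]

Answer: 2.0000 6.0000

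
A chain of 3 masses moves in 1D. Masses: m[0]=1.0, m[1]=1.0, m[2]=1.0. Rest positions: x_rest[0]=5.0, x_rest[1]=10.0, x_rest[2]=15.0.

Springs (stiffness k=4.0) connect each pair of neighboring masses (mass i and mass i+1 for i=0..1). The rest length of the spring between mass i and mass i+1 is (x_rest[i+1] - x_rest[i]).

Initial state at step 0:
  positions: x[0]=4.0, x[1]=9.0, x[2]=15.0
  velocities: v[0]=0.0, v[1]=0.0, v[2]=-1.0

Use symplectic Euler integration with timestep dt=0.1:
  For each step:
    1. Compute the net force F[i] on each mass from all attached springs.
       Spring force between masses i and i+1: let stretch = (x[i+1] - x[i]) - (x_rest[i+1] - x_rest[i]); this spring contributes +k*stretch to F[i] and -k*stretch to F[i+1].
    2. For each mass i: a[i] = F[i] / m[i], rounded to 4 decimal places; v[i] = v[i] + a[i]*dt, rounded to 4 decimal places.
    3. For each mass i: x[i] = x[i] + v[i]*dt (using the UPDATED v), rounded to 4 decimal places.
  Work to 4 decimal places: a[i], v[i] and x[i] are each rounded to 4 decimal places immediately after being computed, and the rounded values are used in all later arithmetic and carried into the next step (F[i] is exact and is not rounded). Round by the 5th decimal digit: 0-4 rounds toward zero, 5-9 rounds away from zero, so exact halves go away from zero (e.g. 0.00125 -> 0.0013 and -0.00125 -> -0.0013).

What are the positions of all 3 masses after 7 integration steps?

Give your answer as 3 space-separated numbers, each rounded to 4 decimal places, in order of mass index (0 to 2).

Answer: 4.1358 9.4553 13.7091

Derivation:
Step 0: x=[4.0000 9.0000 15.0000] v=[0.0000 0.0000 -1.0000]
Step 1: x=[4.0000 9.0400 14.8600] v=[0.0000 0.4000 -1.4000]
Step 2: x=[4.0016 9.1112 14.6872] v=[0.0160 0.7120 -1.7280]
Step 3: x=[4.0076 9.2011 14.4914] v=[0.0598 0.8986 -1.9584]
Step 4: x=[4.0213 9.2948 14.2840] v=[0.1372 0.9373 -2.0745]
Step 5: x=[4.0460 9.3772 14.0770] v=[0.2466 0.8236 -2.0702]
Step 6: x=[4.0839 9.4343 13.8820] v=[0.3791 0.5710 -1.9501]
Step 7: x=[4.1358 9.4553 13.7091] v=[0.5193 0.2099 -1.7292]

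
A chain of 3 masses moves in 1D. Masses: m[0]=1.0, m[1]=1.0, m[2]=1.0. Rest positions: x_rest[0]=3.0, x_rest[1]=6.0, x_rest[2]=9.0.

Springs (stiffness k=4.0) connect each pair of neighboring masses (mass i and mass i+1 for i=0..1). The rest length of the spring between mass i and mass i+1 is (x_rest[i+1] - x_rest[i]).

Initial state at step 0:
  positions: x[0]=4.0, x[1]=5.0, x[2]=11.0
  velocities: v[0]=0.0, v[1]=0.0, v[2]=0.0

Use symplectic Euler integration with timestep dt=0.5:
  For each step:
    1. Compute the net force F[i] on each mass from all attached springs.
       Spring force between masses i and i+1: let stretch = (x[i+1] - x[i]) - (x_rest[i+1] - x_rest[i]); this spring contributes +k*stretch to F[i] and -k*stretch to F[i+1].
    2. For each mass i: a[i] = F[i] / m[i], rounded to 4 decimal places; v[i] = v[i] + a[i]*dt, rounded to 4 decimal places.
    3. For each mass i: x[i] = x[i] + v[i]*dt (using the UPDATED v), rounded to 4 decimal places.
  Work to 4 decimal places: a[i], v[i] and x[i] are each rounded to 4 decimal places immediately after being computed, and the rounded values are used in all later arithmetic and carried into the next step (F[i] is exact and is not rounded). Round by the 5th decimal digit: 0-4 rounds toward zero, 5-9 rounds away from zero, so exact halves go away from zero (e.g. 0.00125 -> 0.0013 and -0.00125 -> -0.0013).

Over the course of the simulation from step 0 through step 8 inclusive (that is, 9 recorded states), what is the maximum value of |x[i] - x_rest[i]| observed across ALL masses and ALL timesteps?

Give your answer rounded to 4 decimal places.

Answer: 4.0000

Derivation:
Step 0: x=[4.0000 5.0000 11.0000] v=[0.0000 0.0000 0.0000]
Step 1: x=[2.0000 10.0000 8.0000] v=[-4.0000 10.0000 -6.0000]
Step 2: x=[5.0000 5.0000 10.0000] v=[6.0000 -10.0000 4.0000]
Step 3: x=[5.0000 5.0000 10.0000] v=[0.0000 0.0000 0.0000]
Step 4: x=[2.0000 10.0000 8.0000] v=[-6.0000 10.0000 -4.0000]
Step 5: x=[4.0000 5.0000 11.0000] v=[4.0000 -10.0000 6.0000]
Step 6: x=[4.0000 5.0000 11.0000] v=[0.0000 0.0000 0.0000]
Step 7: x=[2.0000 10.0000 8.0000] v=[-4.0000 10.0000 -6.0000]
Step 8: x=[5.0000 5.0000 10.0000] v=[6.0000 -10.0000 4.0000]
Max displacement = 4.0000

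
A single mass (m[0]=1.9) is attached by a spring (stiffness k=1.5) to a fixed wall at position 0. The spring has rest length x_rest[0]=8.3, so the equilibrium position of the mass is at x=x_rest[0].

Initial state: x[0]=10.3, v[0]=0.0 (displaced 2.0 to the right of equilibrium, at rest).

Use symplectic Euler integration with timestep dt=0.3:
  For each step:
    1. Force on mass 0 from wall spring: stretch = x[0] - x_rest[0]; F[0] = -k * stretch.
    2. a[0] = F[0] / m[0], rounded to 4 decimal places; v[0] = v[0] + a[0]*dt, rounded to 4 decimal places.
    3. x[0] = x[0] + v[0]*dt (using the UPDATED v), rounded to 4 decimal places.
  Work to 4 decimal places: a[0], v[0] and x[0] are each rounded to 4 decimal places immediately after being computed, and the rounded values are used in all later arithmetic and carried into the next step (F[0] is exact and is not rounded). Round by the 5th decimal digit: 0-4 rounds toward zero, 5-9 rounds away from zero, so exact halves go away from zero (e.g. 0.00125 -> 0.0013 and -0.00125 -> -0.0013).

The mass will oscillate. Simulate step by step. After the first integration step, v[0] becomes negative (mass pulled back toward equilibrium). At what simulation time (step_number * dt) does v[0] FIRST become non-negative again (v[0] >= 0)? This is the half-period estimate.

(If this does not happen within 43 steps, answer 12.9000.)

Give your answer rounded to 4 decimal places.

Answer: 3.6000

Derivation:
Step 0: x=[10.3000] v=[0.0000]
Step 1: x=[10.1579] v=[-0.4737]
Step 2: x=[9.8838] v=[-0.9137]
Step 3: x=[9.4972] v=[-1.2888]
Step 4: x=[9.0255] v=[-1.5724]
Step 5: x=[8.5022] v=[-1.7442]
Step 6: x=[7.9646] v=[-1.7921]
Step 7: x=[7.4508] v=[-1.7127]
Step 8: x=[6.9973] v=[-1.5116]
Step 9: x=[6.6364] v=[-1.2031]
Step 10: x=[6.3937] v=[-0.8091]
Step 11: x=[6.2864] v=[-0.3576]
Step 12: x=[6.3222] v=[0.1193]
First v>=0 after going negative at step 12, time=3.6000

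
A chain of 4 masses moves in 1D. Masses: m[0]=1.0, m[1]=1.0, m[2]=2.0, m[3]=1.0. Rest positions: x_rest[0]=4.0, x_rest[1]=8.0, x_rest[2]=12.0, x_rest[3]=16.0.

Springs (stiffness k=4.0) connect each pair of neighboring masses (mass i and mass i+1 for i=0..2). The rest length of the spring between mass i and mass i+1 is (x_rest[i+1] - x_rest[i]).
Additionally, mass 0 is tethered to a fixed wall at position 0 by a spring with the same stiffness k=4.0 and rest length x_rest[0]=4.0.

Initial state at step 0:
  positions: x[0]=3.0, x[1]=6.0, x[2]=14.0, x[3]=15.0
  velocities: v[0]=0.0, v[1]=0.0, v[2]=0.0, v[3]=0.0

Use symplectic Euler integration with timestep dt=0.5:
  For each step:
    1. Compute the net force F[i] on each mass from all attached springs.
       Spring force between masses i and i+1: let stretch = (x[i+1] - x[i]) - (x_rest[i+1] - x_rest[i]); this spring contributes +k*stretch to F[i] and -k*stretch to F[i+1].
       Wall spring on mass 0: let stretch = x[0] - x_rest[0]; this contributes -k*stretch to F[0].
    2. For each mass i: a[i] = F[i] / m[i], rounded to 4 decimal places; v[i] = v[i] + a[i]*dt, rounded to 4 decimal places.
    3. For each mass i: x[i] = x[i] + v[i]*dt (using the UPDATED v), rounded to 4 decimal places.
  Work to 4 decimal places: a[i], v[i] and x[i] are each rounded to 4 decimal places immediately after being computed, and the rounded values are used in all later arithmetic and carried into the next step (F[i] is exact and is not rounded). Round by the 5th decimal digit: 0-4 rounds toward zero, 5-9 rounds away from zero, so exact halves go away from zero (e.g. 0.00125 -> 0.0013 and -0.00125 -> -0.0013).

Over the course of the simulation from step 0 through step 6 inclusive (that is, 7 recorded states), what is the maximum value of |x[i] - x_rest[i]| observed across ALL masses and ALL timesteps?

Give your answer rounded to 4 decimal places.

Answer: 4.0000

Derivation:
Step 0: x=[3.0000 6.0000 14.0000 15.0000] v=[0.0000 0.0000 0.0000 0.0000]
Step 1: x=[3.0000 11.0000 10.5000 18.0000] v=[0.0000 10.0000 -7.0000 6.0000]
Step 2: x=[8.0000 7.5000 11.0000 17.5000] v=[10.0000 -7.0000 1.0000 -1.0000]
Step 3: x=[4.5000 8.0000 13.0000 14.5000] v=[-7.0000 1.0000 4.0000 -6.0000]
Step 4: x=[0.0000 10.0000 13.2500 14.0000] v=[-9.0000 4.0000 0.5000 -1.0000]
Step 5: x=[5.5000 5.2500 12.2500 16.7500] v=[11.0000 -9.5000 -2.0000 5.5000]
Step 6: x=[5.2500 7.7500 10.0000 19.0000] v=[-0.5000 5.0000 -4.5000 4.5000]
Max displacement = 4.0000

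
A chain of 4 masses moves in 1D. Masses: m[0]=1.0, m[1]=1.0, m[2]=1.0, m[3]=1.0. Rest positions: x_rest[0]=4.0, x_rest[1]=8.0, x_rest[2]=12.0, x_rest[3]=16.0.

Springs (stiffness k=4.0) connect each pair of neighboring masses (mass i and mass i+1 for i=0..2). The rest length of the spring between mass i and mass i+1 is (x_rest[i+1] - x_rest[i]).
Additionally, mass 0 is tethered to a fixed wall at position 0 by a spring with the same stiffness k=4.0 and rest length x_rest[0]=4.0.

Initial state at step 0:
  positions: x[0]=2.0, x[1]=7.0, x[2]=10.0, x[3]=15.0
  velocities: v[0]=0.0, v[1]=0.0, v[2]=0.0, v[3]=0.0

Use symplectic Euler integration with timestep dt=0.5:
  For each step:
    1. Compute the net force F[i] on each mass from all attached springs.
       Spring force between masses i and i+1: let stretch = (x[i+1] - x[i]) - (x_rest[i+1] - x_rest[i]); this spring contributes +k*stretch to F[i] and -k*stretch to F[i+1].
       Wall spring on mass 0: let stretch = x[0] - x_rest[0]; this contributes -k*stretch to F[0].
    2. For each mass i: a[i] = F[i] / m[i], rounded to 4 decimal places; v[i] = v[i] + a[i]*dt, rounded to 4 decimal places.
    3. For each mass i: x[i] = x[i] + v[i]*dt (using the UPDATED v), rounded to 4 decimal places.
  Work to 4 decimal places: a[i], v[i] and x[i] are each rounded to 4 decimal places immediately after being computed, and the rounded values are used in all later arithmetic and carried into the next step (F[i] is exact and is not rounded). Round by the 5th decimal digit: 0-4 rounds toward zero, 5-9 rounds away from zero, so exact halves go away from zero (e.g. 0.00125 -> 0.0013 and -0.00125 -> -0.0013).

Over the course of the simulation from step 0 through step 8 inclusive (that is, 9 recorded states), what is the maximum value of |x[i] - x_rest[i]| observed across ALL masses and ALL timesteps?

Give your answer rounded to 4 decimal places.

Step 0: x=[2.0000 7.0000 10.0000 15.0000] v=[0.0000 0.0000 0.0000 0.0000]
Step 1: x=[5.0000 5.0000 12.0000 14.0000] v=[6.0000 -4.0000 4.0000 -2.0000]
Step 2: x=[3.0000 10.0000 9.0000 15.0000] v=[-4.0000 10.0000 -6.0000 2.0000]
Step 3: x=[5.0000 7.0000 13.0000 14.0000] v=[4.0000 -6.0000 8.0000 -2.0000]
Step 4: x=[4.0000 8.0000 12.0000 16.0000] v=[-2.0000 2.0000 -2.0000 4.0000]
Step 5: x=[3.0000 9.0000 11.0000 18.0000] v=[-2.0000 2.0000 -2.0000 4.0000]
Step 6: x=[5.0000 6.0000 15.0000 17.0000] v=[4.0000 -6.0000 8.0000 -2.0000]
Step 7: x=[3.0000 11.0000 12.0000 18.0000] v=[-4.0000 10.0000 -6.0000 2.0000]
Step 8: x=[6.0000 9.0000 14.0000 17.0000] v=[6.0000 -4.0000 4.0000 -2.0000]
Max displacement = 3.0000

Answer: 3.0000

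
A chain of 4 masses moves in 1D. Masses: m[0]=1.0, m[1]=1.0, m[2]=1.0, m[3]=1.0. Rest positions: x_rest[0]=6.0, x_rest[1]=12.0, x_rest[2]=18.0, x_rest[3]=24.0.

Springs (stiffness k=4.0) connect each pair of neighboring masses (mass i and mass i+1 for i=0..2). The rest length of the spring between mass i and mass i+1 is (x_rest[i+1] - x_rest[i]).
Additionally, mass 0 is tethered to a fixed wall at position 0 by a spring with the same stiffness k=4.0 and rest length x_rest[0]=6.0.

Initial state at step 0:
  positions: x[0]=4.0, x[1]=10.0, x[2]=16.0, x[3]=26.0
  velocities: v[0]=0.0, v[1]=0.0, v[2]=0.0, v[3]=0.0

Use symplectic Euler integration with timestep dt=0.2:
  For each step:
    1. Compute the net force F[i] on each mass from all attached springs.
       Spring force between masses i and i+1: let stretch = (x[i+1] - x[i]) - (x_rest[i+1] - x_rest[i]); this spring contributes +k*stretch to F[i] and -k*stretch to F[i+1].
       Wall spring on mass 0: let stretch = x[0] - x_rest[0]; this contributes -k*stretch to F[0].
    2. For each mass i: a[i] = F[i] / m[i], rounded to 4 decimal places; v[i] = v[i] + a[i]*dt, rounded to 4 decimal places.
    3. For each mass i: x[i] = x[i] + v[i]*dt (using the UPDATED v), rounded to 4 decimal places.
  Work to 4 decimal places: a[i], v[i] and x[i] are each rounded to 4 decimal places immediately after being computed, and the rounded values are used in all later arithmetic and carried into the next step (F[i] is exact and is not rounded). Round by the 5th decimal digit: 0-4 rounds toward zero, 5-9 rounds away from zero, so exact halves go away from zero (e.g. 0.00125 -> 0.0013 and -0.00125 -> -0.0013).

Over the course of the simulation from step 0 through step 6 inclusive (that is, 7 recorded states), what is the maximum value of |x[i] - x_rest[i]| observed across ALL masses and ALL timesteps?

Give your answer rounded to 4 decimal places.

Answer: 2.4747

Derivation:
Step 0: x=[4.0000 10.0000 16.0000 26.0000] v=[0.0000 0.0000 0.0000 0.0000]
Step 1: x=[4.3200 10.0000 16.6400 25.3600] v=[1.6000 0.0000 3.2000 -3.2000]
Step 2: x=[4.8576 10.1536 17.6128 24.2848] v=[2.6880 0.7680 4.8640 -5.3760]
Step 3: x=[5.4653 10.6533 18.4596 23.1021] v=[3.0387 2.4986 4.2342 -5.9136]
Step 4: x=[6.0287 11.5719 18.8002 22.1366] v=[2.8169 4.5932 1.7032 -4.8276]
Step 5: x=[6.5144 12.7602 18.5181 21.5973] v=[2.4285 5.9413 -1.4103 -2.6967]
Step 6: x=[6.9571 13.8704 17.8074 21.5253] v=[2.2136 5.5510 -3.5533 -0.3601]
Max displacement = 2.4747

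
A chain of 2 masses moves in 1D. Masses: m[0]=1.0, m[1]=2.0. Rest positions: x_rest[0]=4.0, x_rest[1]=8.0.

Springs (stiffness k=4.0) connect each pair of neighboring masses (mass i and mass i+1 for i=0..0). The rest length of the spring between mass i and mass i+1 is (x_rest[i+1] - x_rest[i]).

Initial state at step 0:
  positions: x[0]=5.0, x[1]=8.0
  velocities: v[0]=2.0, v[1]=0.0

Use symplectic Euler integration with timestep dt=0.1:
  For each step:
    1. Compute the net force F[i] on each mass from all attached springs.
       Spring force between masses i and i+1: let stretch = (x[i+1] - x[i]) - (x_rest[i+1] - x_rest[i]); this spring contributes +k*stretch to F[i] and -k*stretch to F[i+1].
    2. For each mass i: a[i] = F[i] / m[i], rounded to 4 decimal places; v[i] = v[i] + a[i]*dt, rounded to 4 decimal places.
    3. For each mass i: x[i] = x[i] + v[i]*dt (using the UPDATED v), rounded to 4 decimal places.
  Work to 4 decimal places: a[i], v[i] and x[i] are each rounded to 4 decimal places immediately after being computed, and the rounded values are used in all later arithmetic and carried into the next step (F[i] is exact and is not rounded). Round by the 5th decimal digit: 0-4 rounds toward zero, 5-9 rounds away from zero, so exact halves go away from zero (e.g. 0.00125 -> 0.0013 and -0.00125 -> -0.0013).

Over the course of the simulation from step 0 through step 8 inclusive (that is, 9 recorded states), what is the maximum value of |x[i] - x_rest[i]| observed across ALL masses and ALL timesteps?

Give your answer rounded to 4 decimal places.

Step 0: x=[5.0000 8.0000] v=[2.0000 0.0000]
Step 1: x=[5.1600 8.0200] v=[1.6000 0.2000]
Step 2: x=[5.2744 8.0628] v=[1.1440 0.4280]
Step 3: x=[5.3403 8.1298] v=[0.6594 0.6703]
Step 4: x=[5.3578 8.2210] v=[0.1752 0.9124]
Step 5: x=[5.3299 8.3350] v=[-0.2795 1.1398]
Step 6: x=[5.2622 8.4689] v=[-0.6775 1.3388]
Step 7: x=[5.1627 8.6187] v=[-0.9948 1.4975]
Step 8: x=[5.0415 8.7793] v=[-1.2124 1.6063]
Max displacement = 1.3578

Answer: 1.3578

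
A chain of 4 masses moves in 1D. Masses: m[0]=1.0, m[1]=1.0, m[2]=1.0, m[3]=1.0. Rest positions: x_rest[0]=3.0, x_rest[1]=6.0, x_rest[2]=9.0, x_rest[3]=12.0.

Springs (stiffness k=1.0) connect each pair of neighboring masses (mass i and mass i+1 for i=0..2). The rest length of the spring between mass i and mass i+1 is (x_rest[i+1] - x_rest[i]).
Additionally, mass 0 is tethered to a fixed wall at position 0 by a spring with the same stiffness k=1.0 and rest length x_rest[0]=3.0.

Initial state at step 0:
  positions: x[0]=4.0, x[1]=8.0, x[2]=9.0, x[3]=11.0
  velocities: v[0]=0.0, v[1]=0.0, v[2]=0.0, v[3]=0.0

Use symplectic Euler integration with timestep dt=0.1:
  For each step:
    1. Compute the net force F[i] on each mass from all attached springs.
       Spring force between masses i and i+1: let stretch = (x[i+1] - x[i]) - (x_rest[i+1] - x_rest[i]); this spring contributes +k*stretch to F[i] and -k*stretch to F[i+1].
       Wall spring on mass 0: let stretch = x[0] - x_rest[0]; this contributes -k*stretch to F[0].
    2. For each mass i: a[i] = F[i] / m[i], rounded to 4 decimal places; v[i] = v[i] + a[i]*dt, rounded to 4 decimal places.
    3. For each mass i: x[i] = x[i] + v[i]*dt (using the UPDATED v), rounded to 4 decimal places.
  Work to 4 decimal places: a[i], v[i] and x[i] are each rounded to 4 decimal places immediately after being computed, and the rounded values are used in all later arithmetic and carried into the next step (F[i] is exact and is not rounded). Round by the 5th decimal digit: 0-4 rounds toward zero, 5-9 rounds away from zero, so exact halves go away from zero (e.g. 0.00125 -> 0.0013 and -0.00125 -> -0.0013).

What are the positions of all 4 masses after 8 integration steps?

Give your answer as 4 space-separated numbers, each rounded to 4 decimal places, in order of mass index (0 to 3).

Step 0: x=[4.0000 8.0000 9.0000 11.0000] v=[0.0000 0.0000 0.0000 0.0000]
Step 1: x=[4.0000 7.9700 9.0100 11.0100] v=[0.0000 -0.3000 0.1000 0.1000]
Step 2: x=[3.9997 7.9107 9.0296 11.0300] v=[-0.0030 -0.5930 0.1960 0.2000]
Step 3: x=[3.9985 7.8235 9.0580 11.0600] v=[-0.0119 -0.8722 0.2842 0.3000]
Step 4: x=[3.9956 7.7104 9.0941 11.1000] v=[-0.0293 -1.1313 0.3610 0.3998]
Step 5: x=[3.9899 7.5740 9.1364 11.1499] v=[-0.0574 -1.3644 0.4232 0.4992]
Step 6: x=[3.9801 7.4173 9.1832 11.2097] v=[-0.0980 -1.5666 0.4683 0.5979]
Step 7: x=[3.9649 7.2439 9.2326 11.2792] v=[-0.1523 -1.7337 0.4944 0.6953]
Step 8: x=[3.9428 7.0576 9.2826 11.3583] v=[-0.2209 -1.8627 0.5002 0.7906]

Answer: 3.9428 7.0576 9.2826 11.3583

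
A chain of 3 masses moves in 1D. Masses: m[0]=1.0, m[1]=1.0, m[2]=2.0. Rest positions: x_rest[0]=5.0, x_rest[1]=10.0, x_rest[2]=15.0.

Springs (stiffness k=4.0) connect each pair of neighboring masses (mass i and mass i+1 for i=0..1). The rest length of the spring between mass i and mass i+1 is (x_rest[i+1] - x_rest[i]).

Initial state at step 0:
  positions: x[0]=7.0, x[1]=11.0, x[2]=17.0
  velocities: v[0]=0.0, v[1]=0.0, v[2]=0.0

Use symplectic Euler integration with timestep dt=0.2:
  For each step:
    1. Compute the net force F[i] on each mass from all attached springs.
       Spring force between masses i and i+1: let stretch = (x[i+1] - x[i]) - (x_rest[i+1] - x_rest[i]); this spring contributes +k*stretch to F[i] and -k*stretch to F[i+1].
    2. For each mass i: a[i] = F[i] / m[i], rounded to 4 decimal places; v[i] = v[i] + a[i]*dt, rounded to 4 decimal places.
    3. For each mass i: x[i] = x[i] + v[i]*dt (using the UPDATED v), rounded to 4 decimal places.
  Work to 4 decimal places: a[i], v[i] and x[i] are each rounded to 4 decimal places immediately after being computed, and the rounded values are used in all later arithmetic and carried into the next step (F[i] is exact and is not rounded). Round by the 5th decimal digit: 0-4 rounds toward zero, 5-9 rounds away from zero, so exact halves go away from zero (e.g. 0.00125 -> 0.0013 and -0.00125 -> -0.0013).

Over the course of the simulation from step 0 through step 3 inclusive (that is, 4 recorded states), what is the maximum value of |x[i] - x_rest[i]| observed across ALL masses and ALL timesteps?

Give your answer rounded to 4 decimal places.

Step 0: x=[7.0000 11.0000 17.0000] v=[0.0000 0.0000 0.0000]
Step 1: x=[6.8400 11.3200 16.9200] v=[-0.8000 1.6000 -0.4000]
Step 2: x=[6.5968 11.8192 16.7920] v=[-1.2160 2.4960 -0.6400]
Step 3: x=[6.3892 12.2785 16.6662] v=[-1.0381 2.2963 -0.6291]
Max displacement = 2.2785

Answer: 2.2785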